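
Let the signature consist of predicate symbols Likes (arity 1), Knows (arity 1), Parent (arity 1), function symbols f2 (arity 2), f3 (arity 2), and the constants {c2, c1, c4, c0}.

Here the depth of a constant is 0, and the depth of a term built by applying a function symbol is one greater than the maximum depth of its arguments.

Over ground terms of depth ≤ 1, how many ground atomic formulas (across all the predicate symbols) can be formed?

First count ground terms of depth ≤ 1.
Let N_k = |{terms of depth ≤ k}|. Then N_0 = 4 and N_k = 4 + N_{k-1}^2 + N_{k-1}^2 for k ≥ 1 (one summand per function symbol, arity giving the exponent).
N_0 = 4
N_1 = 4 + 4^2 + 4^2 = 36
So |H| = 36.
A ground atom is a predicate applied to a tuple of terms from H, so the count is the sum over predicates of |H|^arity:
  Likes: 36;  Knows: 36;  Parent: 36
Total ground atoms: 36 + 36 + 36 = 108.

108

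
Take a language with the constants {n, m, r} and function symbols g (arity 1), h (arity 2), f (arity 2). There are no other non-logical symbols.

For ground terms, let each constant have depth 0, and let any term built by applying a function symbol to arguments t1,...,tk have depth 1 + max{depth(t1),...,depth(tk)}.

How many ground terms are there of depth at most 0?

3

If N_k denotes the number of depth-≤k ground terms, the 3 constants give N_0 = 3, and each function symbol of arity r contributes N_{k-1}^r new terms at level k: N_k = 3 + N_{k-1} + N_{k-1}^2 + N_{k-1}^2.
N_0 = 3
Explicitly: n, m, r.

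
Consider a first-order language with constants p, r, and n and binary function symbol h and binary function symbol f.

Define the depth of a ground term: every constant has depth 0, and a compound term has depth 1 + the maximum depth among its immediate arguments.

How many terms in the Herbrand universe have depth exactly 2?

864

Write N_k for the number of ground terms of depth ≤ k. A term of depth ≤ k is either a constant or a function symbol applied to arguments of depth ≤ k−1, so N_k = 3 + N_{k-1}^2 + N_{k-1}^2.
N_0 = 3
N_1 = 3 + 3^2 + 3^2 = 21
N_2 = 3 + 21^2 + 21^2 = 885
Terms of depth exactly 2: N_2 − N_1 = 885 − 21 = 864.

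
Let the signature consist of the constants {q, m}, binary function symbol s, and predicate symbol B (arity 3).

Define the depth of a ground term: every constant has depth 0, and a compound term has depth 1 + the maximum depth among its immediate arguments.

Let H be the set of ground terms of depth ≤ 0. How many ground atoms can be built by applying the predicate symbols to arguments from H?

First count ground terms of depth ≤ 0.
Write N_k for the number of ground terms of depth ≤ k. A term of depth ≤ k is either a constant or a function symbol applied to arguments of depth ≤ k−1, so N_k = 2 + N_{k-1}^2.
N_0 = 2
So |H| = 2.
Each predicate of arity r yields |H|^r ground atoms (one per choice of an r-tuple from H):
  B: 2^3 = 8
Total ground atoms: 8.

8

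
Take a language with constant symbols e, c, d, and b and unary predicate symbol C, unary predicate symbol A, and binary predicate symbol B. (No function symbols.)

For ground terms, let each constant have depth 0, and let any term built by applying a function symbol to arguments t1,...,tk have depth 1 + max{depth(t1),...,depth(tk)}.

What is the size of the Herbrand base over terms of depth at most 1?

24

First count ground terms of depth ≤ 1.
With no function symbols every ground term is a constant, so there are exactly 4 ground terms at every depth bound.
N_0 = 4
N_1 = 4
So |H| = 4.
Ground atoms are formed by filling each argument slot of a predicate with a term from H, so an r-ary predicate gives |H|^r atoms:
  C: 4;  A: 4;  B: 4^2 = 16
Total ground atoms: 4 + 4 + 16 = 24.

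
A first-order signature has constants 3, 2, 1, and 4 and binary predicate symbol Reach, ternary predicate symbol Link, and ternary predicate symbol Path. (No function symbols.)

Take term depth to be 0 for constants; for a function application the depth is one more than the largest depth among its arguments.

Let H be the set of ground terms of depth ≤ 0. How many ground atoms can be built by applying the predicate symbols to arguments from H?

First count ground terms of depth ≤ 0.
With no function symbols every ground term is a constant, so there are exactly 4 ground terms at every depth bound.
N_0 = 4
Explicitly: 3, 2, 1, 4.
So |H| = 4.
Each predicate of arity r yields |H|^r ground atoms (one per choice of an r-tuple from H):
  Reach: 4^2 = 16;  Link: 4^3 = 64;  Path: 4^3 = 64
Total ground atoms: 16 + 64 + 64 = 144.

144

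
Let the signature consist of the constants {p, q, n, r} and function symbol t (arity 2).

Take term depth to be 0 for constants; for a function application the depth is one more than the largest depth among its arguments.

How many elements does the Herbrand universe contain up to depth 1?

Let N_k = |{terms of depth ≤ k}|. Then N_0 = 4 and N_k = 4 + N_{k-1}^2 for k ≥ 1 (one summand per function symbol, arity giving the exponent).
N_0 = 4
N_1 = 4 + 4^2 = 20

20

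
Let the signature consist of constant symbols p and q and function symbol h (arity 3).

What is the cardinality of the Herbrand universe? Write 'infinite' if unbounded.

infinite

The signature has at least one function symbol (h, arity 3) and at least one constant (p).
Iterating h gives infinitely many distinct ground terms: p, h(p, p, p), h(h(p, p, p), h(p, p, p), h(p, p, p)), ...
So the Herbrand universe is infinite.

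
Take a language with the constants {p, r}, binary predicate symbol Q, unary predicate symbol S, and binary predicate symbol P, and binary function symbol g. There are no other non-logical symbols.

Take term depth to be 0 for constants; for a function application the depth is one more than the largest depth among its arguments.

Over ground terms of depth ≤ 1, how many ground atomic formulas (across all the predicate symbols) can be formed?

78

First count ground terms of depth ≤ 1.
Let N_k = |{terms of depth ≤ k}|. Then N_0 = 2 and N_k = 2 + N_{k-1}^2 for k ≥ 1 (one summand per function symbol, arity giving the exponent).
N_0 = 2
N_1 = 2 + 2^2 = 6
Explicitly: p, r, g(p, p), g(p, r), g(r, p), g(r, r).
So |H| = 6.
Ground atoms are formed by filling each argument slot of a predicate with a term from H, so an r-ary predicate gives |H|^r atoms:
  Q: 6^2 = 36;  S: 6;  P: 6^2 = 36
Total ground atoms: 36 + 6 + 36 = 78.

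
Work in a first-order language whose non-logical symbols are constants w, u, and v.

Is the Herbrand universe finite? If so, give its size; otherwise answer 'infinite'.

There are no function symbols, so every ground term is one of the 3 constants.
The Herbrand universe is {w, u, v}, which is finite with 3 elements.

3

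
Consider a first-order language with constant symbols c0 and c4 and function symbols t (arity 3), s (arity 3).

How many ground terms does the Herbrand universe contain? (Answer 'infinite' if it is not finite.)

infinite

The signature has at least one function symbol (t, arity 3) and at least one constant (c0).
Iterating t gives infinitely many distinct ground terms: c0, t(c0, c0, c0), t(t(c0, c0, c0), t(c0, c0, c0), t(c0, c0, c0)), ...
So the Herbrand universe is infinite.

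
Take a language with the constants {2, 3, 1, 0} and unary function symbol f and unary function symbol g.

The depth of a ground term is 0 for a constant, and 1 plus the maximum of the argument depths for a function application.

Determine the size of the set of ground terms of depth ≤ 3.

If N_k denotes the number of depth-≤k ground terms, the 4 constants give N_0 = 4, and each function symbol of arity r contributes N_{k-1}^r new terms at level k: N_k = 4 + N_{k-1} + N_{k-1}.
N_0 = 4
N_1 = 4 + 4 + 4 = 12
N_2 = 4 + 12 + 12 = 28
N_3 = 4 + 28 + 28 = 60

60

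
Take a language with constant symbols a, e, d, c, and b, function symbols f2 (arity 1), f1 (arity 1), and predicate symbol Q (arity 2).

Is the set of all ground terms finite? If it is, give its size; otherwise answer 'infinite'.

The signature has at least one function symbol (f2, arity 1) and at least one constant (a).
Iterating f2 gives infinitely many distinct ground terms: a, f2(a), f2(f2(a)), ...
So the Herbrand universe is infinite.

infinite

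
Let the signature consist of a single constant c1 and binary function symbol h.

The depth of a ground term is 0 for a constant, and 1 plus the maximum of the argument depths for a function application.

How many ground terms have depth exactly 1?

Count level by level. With function symbols h/2, the terms of depth ≤ k are the 1 constant together with each function applied to depth-≤(k−1) tuples, so N_k = 1 + N_{k-1}^2.
N_0 = 1
N_1 = 1 + 1^2 = 2
Terms of depth exactly 1: N_1 − N_0 = 2 − 1 = 1.

1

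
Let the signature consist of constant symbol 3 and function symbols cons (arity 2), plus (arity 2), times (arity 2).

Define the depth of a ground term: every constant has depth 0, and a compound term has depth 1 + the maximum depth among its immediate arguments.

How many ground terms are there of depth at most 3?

7204

Let N_k = |{terms of depth ≤ k}|. Then N_0 = 1 and N_k = 1 + N_{k-1}^2 + N_{k-1}^2 + N_{k-1}^2 for k ≥ 1 (one summand per function symbol, arity giving the exponent).
N_0 = 1
N_1 = 1 + 1^2 + 1^2 + 1^2 = 4
N_2 = 1 + 4^2 + 4^2 + 4^2 = 49
N_3 = 1 + 49^2 + 49^2 + 49^2 = 7204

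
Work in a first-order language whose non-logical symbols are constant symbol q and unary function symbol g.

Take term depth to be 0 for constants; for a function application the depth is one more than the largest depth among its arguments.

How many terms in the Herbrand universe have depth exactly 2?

1

Let N_k = |{terms of depth ≤ k}|. Then N_0 = 1 and N_k = 1 + N_{k-1} for k ≥ 1 (one summand per function symbol, arity giving the exponent).
N_0 = 1
N_1 = 1 + 1 = 2
N_2 = 1 + 2 = 3
Terms of depth exactly 2: N_2 − N_1 = 3 − 2 = 1.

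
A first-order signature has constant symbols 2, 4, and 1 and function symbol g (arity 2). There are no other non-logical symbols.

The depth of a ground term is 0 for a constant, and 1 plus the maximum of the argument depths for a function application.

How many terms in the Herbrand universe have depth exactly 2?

Count level by level. With function symbols g/2, the terms of depth ≤ k are the 3 constants together with each function applied to depth-≤(k−1) tuples, so N_k = 3 + N_{k-1}^2.
N_0 = 3
N_1 = 3 + 3^2 = 12
N_2 = 3 + 12^2 = 147
Terms of depth exactly 2: N_2 − N_1 = 147 − 12 = 135.

135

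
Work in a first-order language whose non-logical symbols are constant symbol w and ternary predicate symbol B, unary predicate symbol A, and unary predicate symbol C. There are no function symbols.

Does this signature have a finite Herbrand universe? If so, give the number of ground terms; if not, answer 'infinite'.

There are no function symbols, so the only ground term is the single constant.
The Herbrand universe is {w}, finite with 1 element.

1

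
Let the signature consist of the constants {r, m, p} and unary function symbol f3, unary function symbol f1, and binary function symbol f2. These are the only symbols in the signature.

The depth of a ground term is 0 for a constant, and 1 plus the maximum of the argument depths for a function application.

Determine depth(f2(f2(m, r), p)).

2

depth(f2(m, r)) = 1 + max(0, 0) = 1
depth(f2(f2(m, r), p)) = 1 + max(1, 0) = 2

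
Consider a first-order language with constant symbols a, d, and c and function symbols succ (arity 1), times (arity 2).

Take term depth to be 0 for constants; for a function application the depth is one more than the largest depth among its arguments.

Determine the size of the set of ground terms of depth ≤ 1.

15

Let N_k count ground terms of depth at most k. Each non-constant term of depth ≤ k is some function symbol applied to depth-≤(k−1) arguments, giving N_k = 3 + N_{k-1} + N_{k-1}^2.
N_0 = 3
N_1 = 3 + 3 + 3^2 = 15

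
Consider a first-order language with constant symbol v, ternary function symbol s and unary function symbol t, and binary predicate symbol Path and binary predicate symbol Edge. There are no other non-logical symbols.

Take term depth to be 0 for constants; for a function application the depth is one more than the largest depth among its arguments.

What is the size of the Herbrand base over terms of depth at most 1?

18

First count ground terms of depth ≤ 1.
Write N_k for the number of ground terms of depth ≤ k. A term of depth ≤ k is either a constant or a function symbol applied to arguments of depth ≤ k−1, so N_k = 1 + N_{k-1}^3 + N_{k-1}.
N_0 = 1
N_1 = 1 + 1^3 + 1 = 3
So |H| = 3.
Each predicate of arity r yields |H|^r ground atoms (one per choice of an r-tuple from H):
  Path: 3^2 = 9;  Edge: 3^2 = 9
Total ground atoms: 9 + 9 = 18.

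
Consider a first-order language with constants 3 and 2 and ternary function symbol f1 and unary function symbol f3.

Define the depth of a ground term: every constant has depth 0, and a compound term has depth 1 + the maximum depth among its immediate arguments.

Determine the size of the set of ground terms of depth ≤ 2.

Write N_k for the number of ground terms of depth ≤ k. A term of depth ≤ k is either a constant or a function symbol applied to arguments of depth ≤ k−1, so N_k = 2 + N_{k-1}^3 + N_{k-1}.
N_0 = 2
N_1 = 2 + 2^3 + 2 = 12
N_2 = 2 + 12^3 + 12 = 1742

1742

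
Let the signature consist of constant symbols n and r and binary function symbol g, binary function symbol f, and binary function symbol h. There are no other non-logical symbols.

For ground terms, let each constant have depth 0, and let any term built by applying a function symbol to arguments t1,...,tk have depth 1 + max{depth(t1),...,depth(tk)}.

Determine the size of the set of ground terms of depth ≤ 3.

1044302

Count level by level. With function symbols g/2, f/2, h/2, the terms of depth ≤ k are the 2 constants together with each function applied to depth-≤(k−1) tuples, so N_k = 2 + N_{k-1}^2 + N_{k-1}^2 + N_{k-1}^2.
N_0 = 2
N_1 = 2 + 2^2 + 2^2 + 2^2 = 14
N_2 = 2 + 14^2 + 14^2 + 14^2 = 590
N_3 = 2 + 590^2 + 590^2 + 590^2 = 1044302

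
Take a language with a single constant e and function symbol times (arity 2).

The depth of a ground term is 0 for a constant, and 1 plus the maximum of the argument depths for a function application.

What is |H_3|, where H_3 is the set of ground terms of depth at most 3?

Write N_k for the number of ground terms of depth ≤ k. A term of depth ≤ k is either a constant or a function symbol applied to arguments of depth ≤ k−1, so N_k = 1 + N_{k-1}^2.
N_0 = 1
N_1 = 1 + 1^2 = 2
N_2 = 1 + 2^2 = 5
N_3 = 1 + 5^2 = 26

26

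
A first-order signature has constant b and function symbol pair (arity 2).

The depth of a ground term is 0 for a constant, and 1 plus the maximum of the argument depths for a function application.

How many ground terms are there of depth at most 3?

26

Let N_k count ground terms of depth at most k. Each non-constant term of depth ≤ k is some function symbol applied to depth-≤(k−1) arguments, giving N_k = 1 + N_{k-1}^2.
N_0 = 1
N_1 = 1 + 1^2 = 2
N_2 = 1 + 2^2 = 5
N_3 = 1 + 5^2 = 26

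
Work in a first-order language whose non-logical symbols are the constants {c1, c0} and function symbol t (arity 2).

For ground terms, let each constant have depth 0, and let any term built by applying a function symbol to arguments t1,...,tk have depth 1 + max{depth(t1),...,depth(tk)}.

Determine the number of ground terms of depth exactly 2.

32

If N_k denotes the number of depth-≤k ground terms, the 2 constants give N_0 = 2, and each function symbol of arity r contributes N_{k-1}^r new terms at level k: N_k = 2 + N_{k-1}^2.
N_0 = 2
N_1 = 2 + 2^2 = 6
N_2 = 2 + 6^2 = 38
Terms of depth exactly 2: N_2 − N_1 = 38 − 6 = 32.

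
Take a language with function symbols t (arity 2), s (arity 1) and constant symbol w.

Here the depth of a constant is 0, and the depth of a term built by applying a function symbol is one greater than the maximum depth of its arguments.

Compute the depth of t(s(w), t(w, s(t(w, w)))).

depth(s(w)) = 1 + depth(w) = 1 + 0 = 1
depth(t(w, w)) = 1 + max(0, 0) = 1
depth(s(t(w, w))) = 1 + depth(t(w, w)) = 1 + 1 = 2
depth(t(w, s(t(w, w)))) = 1 + max(0, 2) = 3
depth(t(s(w), t(w, s(t(w, w))))) = 1 + max(1, 3) = 4

4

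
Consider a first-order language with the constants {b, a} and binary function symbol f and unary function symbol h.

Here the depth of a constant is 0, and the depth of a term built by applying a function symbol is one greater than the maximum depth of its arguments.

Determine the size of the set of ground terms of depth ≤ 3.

Count level by level. With function symbols f/2, h/1, the terms of depth ≤ k are the 2 constants together with each function applied to depth-≤(k−1) tuples, so N_k = 2 + N_{k-1}^2 + N_{k-1}.
N_0 = 2
N_1 = 2 + 2^2 + 2 = 8
N_2 = 2 + 8^2 + 8 = 74
N_3 = 2 + 74^2 + 74 = 5552

5552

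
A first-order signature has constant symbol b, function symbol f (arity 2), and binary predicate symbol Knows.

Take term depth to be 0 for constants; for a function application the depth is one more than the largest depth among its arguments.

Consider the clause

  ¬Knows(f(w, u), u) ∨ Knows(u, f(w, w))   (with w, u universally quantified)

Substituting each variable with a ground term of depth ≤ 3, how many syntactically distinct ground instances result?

676

Ground terms of depth ≤ 3:
  If N_k denotes the number of depth-≤k ground terms, the 1 constant gives N_0 = 1, and each function symbol of arity r contributes N_{k-1}^r new terms at level k: N_k = 1 + N_{k-1}^2.
  N_0 = 1
  N_1 = 1 + 1^2 = 2
  N_2 = 1 + 2^2 = 5
  N_3 = 1 + 5^2 = 26
So there are 26 ground terms available for substitution.
The body mentions every one of the 2 quantified variables; since ground terms form a free algebra, no two substitutions collapse to the same formula.
Number of ground instances = 26^2 = 676.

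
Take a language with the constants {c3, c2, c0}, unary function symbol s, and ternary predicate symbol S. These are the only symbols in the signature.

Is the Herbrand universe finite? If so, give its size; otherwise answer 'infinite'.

The signature has at least one function symbol (s, arity 1) and at least one constant (c3).
Iterating s gives infinitely many distinct ground terms: c3, s(c3), s(s(c3)), ...
So the Herbrand universe is infinite.

infinite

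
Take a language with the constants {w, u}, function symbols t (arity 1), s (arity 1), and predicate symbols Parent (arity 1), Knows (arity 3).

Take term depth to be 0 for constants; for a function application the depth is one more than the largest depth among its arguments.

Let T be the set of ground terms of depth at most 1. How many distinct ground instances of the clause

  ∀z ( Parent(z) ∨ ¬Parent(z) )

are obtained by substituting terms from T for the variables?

6

Ground terms of depth ≤ 1:
  Let N_k count ground terms of depth at most k. Each non-constant term of depth ≤ k is some function symbol applied to depth-≤(k−1) arguments, giving N_k = 2 + N_{k-1} + N_{k-1}.
  N_0 = 2
  N_1 = 2 + 2 + 2 = 6
So there are 6 ground terms available for substitution.
The body mentions the single quantified variable z; since ground terms form a free algebra, no two substitutions collapse to the same formula.
Number of ground instances = 6.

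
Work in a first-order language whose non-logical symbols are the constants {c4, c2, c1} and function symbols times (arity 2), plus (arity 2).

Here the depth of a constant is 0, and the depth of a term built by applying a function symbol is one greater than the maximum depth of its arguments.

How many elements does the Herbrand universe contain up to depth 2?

Count level by level. With function symbols times/2, plus/2, the terms of depth ≤ k are the 3 constants together with each function applied to depth-≤(k−1) tuples, so N_k = 3 + N_{k-1}^2 + N_{k-1}^2.
N_0 = 3
N_1 = 3 + 3^2 + 3^2 = 21
N_2 = 3 + 21^2 + 21^2 = 885

885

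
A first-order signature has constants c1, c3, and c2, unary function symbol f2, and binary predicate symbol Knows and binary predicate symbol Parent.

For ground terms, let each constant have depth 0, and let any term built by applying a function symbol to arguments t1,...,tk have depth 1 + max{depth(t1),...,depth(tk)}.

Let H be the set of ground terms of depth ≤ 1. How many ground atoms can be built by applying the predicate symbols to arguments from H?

First count ground terms of depth ≤ 1.
If N_k denotes the number of depth-≤k ground terms, the 3 constants give N_0 = 3, and each function symbol of arity r contributes N_{k-1}^r new terms at level k: N_k = 3 + N_{k-1}.
N_0 = 3
N_1 = 3 + 3 = 6
Explicitly: c1, c3, c2, f2(c1), f2(c3), f2(c2).
So |H| = 6.
Ground atoms are formed by filling each argument slot of a predicate with a term from H, so an r-ary predicate gives |H|^r atoms:
  Knows: 6^2 = 36;  Parent: 6^2 = 36
Total ground atoms: 36 + 36 = 72.

72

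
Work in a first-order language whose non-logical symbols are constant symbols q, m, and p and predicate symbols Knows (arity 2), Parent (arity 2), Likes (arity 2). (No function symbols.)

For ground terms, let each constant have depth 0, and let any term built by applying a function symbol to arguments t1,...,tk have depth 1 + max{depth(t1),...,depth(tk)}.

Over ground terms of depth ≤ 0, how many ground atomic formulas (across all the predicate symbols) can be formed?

First count ground terms of depth ≤ 0.
With no function symbols every ground term is a constant, so there are exactly 3 ground terms at every depth bound.
N_0 = 3
Explicitly: q, m, p.
So |H| = 3.
For each predicate symbol, the number of ground atoms is |H| raised to its arity; summing:
  Knows: 3^2 = 9;  Parent: 3^2 = 9;  Likes: 3^2 = 9
Total ground atoms: 9 + 9 + 9 = 27.

27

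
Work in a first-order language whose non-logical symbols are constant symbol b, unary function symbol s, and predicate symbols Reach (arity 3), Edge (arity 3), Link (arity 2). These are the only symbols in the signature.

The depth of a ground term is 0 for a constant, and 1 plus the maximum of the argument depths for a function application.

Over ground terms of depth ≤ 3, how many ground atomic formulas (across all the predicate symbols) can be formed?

First count ground terms of depth ≤ 3.
Let N_k count ground terms of depth at most k. Each non-constant term of depth ≤ k is some function symbol applied to depth-≤(k−1) arguments, giving N_k = 1 + N_{k-1}.
N_0 = 1
N_1 = 1 + 1 = 2
N_2 = 1 + 2 = 3
N_3 = 1 + 3 = 4
So |H| = 4.
Each predicate of arity r yields |H|^r ground atoms (one per choice of an r-tuple from H):
  Reach: 4^3 = 64;  Edge: 4^3 = 64;  Link: 4^2 = 16
Total ground atoms: 64 + 64 + 16 = 144.

144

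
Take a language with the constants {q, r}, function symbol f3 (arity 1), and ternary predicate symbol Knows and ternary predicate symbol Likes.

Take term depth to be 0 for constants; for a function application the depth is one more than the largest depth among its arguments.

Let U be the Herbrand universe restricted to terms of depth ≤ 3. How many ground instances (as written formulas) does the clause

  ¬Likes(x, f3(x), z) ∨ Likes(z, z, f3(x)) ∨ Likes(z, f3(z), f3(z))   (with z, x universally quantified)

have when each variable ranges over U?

Ground terms of depth ≤ 3:
  If N_k denotes the number of depth-≤k ground terms, the 2 constants give N_0 = 2, and each function symbol of arity r contributes N_{k-1}^r new terms at level k: N_k = 2 + N_{k-1}.
  N_0 = 2
  N_1 = 2 + 2 = 4
  N_2 = 2 + 4 = 6
  N_3 = 2 + 6 = 8
  Explicitly: q, r, f3(q), f3(r), f3(f3(q)), f3(f3(r)), f3(f3(f3(q))), f3(f3(f3(r))).
So there are 8 ground terms available for substitution.
Each of z, x ranges independently over the available ground terms, and distinct assignments produce distinct instances.
Number of ground instances = 8^2 = 64.

64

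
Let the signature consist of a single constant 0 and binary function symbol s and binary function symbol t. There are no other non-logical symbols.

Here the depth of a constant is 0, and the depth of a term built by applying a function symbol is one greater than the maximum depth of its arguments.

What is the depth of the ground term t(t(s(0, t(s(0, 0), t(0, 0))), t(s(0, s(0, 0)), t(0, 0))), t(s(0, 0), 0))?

5

depth(s(0, 0)) = 1 + max(0, 0) = 1
depth(t(0, 0)) = 1 + max(0, 0) = 1
depth(t(s(0, 0), t(0, 0))) = 1 + max(1, 1) = 2
depth(s(0, t(s(0, 0), t(0, 0)))) = 1 + max(0, 2) = 3
depth(s(0, s(0, 0))) = 1 + max(0, 1) = 2
depth(t(s(0, s(0, 0)), t(0, 0))) = 1 + max(2, 1) = 3
depth(t(s(0, t(s(0, 0), t(0, 0))), t(s(0, s(0, 0)), t(0, 0)))) = 1 + max(3, 3) = 4
depth(t(s(0, 0), 0)) = 1 + max(1, 0) = 2
depth(t(t(s(0, t(s(0, 0), t(0, 0))), t(s(0, s(0, 0)), t(0, 0))), t(s(0, 0), 0))) = 1 + max(4, 2) = 5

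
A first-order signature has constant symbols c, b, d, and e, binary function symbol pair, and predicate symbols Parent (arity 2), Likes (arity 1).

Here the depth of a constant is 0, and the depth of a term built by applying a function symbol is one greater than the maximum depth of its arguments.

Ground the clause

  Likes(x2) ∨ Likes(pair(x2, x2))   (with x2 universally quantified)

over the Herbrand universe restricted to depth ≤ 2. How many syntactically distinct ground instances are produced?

Ground terms of depth ≤ 2:
  If N_k denotes the number of depth-≤k ground terms, the 4 constants give N_0 = 4, and each function symbol of arity r contributes N_{k-1}^r new terms at level k: N_k = 4 + N_{k-1}^2.
  N_0 = 4
  N_1 = 4 + 4^2 = 20
  N_2 = 4 + 20^2 = 404
So there are 404 ground terms available for substitution.
The body mentions the single quantified variable x2; since ground terms form a free algebra, no two substitutions collapse to the same formula.
Number of ground instances = 404.

404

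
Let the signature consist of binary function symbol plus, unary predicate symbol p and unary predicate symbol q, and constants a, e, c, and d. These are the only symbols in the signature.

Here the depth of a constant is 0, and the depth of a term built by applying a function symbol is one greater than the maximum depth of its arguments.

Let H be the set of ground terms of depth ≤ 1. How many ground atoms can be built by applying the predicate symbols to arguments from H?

40

First count ground terms of depth ≤ 1.
Let N_k = |{terms of depth ≤ k}|. Then N_0 = 4 and N_k = 4 + N_{k-1}^2 for k ≥ 1 (one summand per function symbol, arity giving the exponent).
N_0 = 4
N_1 = 4 + 4^2 = 20
So |H| = 20.
A ground atom is a predicate applied to a tuple of terms from H, so the count is the sum over predicates of |H|^arity:
  p: 20;  q: 20
Total ground atoms: 20 + 20 = 40.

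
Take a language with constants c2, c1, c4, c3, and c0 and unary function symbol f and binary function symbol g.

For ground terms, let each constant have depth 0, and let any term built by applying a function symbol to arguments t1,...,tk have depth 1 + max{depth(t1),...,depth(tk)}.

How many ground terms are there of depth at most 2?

Let N_k count ground terms of depth at most k. Each non-constant term of depth ≤ k is some function symbol applied to depth-≤(k−1) arguments, giving N_k = 5 + N_{k-1} + N_{k-1}^2.
N_0 = 5
N_1 = 5 + 5 + 5^2 = 35
N_2 = 5 + 35 + 35^2 = 1265

1265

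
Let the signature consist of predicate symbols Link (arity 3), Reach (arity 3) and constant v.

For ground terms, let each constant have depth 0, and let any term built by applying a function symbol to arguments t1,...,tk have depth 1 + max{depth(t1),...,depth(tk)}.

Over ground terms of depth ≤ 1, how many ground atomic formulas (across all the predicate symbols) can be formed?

First count ground terms of depth ≤ 1.
With no function symbols every ground term is a constant, so there is exactly 1 ground term at every depth bound.
N_0 = 1
N_1 = 1
Explicitly: v.
So |H| = 1.
A ground atom is a predicate applied to a tuple of terms from H, so the count is the sum over predicates of |H|^arity:
  Link: 1^3 = 1;  Reach: 1^3 = 1
Total ground atoms: 1 + 1 = 2.

2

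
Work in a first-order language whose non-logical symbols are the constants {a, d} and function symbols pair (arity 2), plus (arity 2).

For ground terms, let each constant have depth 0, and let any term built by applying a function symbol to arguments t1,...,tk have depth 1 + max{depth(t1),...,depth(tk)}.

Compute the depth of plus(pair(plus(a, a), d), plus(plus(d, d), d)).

3

depth(plus(a, a)) = 1 + max(0, 0) = 1
depth(pair(plus(a, a), d)) = 1 + max(1, 0) = 2
depth(plus(d, d)) = 1 + max(0, 0) = 1
depth(plus(plus(d, d), d)) = 1 + max(1, 0) = 2
depth(plus(pair(plus(a, a), d), plus(plus(d, d), d))) = 1 + max(2, 2) = 3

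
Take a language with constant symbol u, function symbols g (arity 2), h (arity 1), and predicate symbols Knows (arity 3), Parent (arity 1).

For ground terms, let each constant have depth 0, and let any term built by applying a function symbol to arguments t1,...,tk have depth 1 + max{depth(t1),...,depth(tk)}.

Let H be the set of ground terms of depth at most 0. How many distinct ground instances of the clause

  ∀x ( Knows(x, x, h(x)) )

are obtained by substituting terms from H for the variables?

1

Ground terms of depth ≤ 0:
  Write N_k for the number of ground terms of depth ≤ k. A term of depth ≤ k is either a constant or a function symbol applied to arguments of depth ≤ k−1, so N_k = 1 + N_{k-1}^2 + N_{k-1}.
  N_0 = 1
So there is exactly 1 ground term available for substitution.
The clause has 1 distinct variable (x), which appears in the body. In the free term algebra distinct substitutions yield syntactically distinct ground instances.
Number of ground instances = 1.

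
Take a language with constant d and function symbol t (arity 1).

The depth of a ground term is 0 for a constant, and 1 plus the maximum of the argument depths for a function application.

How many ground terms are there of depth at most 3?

4

Count level by level. With function symbols t/1, the terms of depth ≤ k are the 1 constant together with each function applied to depth-≤(k−1) tuples, so N_k = 1 + N_{k-1}.
N_0 = 1
N_1 = 1 + 1 = 2
N_2 = 1 + 2 = 3
N_3 = 1 + 3 = 4
Explicitly: d, t(d), t(t(d)), t(t(t(d))).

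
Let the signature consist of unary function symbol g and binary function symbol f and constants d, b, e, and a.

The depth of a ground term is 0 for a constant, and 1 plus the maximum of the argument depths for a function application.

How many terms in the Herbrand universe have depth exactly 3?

364820

Let N_k = |{terms of depth ≤ k}|. Then N_0 = 4 and N_k = 4 + N_{k-1} + N_{k-1}^2 for k ≥ 1 (one summand per function symbol, arity giving the exponent).
N_0 = 4
N_1 = 4 + 4 + 4^2 = 24
N_2 = 4 + 24 + 24^2 = 604
N_3 = 4 + 604 + 604^2 = 365424
Terms of depth exactly 3: N_3 − N_2 = 365424 − 604 = 364820.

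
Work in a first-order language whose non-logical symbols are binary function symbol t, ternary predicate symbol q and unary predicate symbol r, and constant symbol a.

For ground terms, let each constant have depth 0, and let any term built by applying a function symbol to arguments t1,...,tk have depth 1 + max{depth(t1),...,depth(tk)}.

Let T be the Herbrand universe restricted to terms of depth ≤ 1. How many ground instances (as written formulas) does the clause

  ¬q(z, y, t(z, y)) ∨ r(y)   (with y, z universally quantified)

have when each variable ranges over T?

Ground terms of depth ≤ 1:
  Write N_k for the number of ground terms of depth ≤ k. A term of depth ≤ k is either a constant or a function symbol applied to arguments of depth ≤ k−1, so N_k = 1 + N_{k-1}^2.
  N_0 = 1
  N_1 = 1 + 1^2 = 2
So there are 2 ground terms available for substitution.
The body mentions every one of the 2 quantified variables; since ground terms form a free algebra, no two substitutions collapse to the same formula.
Number of ground instances = 2^2 = 4.

4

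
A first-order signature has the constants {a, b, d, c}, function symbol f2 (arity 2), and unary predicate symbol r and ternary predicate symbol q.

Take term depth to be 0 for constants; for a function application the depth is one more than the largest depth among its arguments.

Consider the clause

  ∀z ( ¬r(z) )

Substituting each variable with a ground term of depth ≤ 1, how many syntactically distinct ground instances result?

20

Ground terms of depth ≤ 1:
  If N_k denotes the number of depth-≤k ground terms, the 4 constants give N_0 = 4, and each function symbol of arity r contributes N_{k-1}^r new terms at level k: N_k = 4 + N_{k-1}^2.
  N_0 = 4
  N_1 = 4 + 4^2 = 20
So there are 20 ground terms available for substitution.
The variable z ranges independently over the available ground terms, and distinct assignments produce distinct instances.
Number of ground instances = 20.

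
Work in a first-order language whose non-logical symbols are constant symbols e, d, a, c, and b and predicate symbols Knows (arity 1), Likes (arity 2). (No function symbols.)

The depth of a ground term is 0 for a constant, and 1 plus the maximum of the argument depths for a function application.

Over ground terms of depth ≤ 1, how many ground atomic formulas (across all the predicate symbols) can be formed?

First count ground terms of depth ≤ 1.
With no function symbols every ground term is a constant, so there are exactly 5 ground terms at every depth bound.
N_0 = 5
N_1 = 5
Explicitly: e, d, a, c, b.
So |H| = 5.
For each predicate symbol, the number of ground atoms is |H| raised to its arity; summing:
  Knows: 5;  Likes: 5^2 = 25
Total ground atoms: 5 + 25 = 30.

30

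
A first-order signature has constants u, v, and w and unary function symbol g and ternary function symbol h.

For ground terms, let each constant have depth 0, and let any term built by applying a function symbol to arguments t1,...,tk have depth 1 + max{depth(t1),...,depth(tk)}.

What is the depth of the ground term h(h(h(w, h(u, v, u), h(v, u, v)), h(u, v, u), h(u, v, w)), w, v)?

depth(h(u, v, u)) = 1 + max(0, 0, 0) = 1
depth(h(v, u, v)) = 1 + max(0, 0, 0) = 1
depth(h(w, h(u, v, u), h(v, u, v))) = 1 + max(0, 1, 1) = 2
depth(h(u, v, w)) = 1 + max(0, 0, 0) = 1
depth(h(h(w, h(u, v, u), h(v, u, v)), h(u, v, u), h(u, v, w))) = 1 + max(2, 1, 1) = 3
depth(h(h(h(w, h(u, v, u), h(v, u, v)), h(u, v, u), h(u, v, w)), w, v)) = 1 + max(3, 0, 0) = 4

4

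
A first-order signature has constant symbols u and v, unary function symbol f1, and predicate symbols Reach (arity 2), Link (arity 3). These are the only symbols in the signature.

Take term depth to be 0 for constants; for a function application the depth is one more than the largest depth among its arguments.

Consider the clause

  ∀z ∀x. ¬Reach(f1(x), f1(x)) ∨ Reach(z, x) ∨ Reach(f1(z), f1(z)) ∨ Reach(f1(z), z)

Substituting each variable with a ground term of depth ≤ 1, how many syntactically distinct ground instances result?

Ground terms of depth ≤ 1:
  Let N_k = |{terms of depth ≤ k}|. Then N_0 = 2 and N_k = 2 + N_{k-1} for k ≥ 1 (one summand per function symbol, arity giving the exponent).
  N_0 = 2
  N_1 = 2 + 2 = 4
  Explicitly: u, v, f1(u), f1(v).
So there are 4 ground terms available for substitution.
The clause has 2 distinct variables (z, x), each appearing in the body. In the free term algebra distinct substitutions yield syntactically distinct ground instances.
Number of ground instances = 4^2 = 16.

16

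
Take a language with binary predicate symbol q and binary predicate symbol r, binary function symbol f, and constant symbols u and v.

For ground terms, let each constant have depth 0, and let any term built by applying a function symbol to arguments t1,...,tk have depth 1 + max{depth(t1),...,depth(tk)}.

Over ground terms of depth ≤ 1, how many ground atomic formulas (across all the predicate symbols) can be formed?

First count ground terms of depth ≤ 1.
Let N_k count ground terms of depth at most k. Each non-constant term of depth ≤ k is some function symbol applied to depth-≤(k−1) arguments, giving N_k = 2 + N_{k-1}^2.
N_0 = 2
N_1 = 2 + 2^2 = 6
Explicitly: u, v, f(u, u), f(u, v), f(v, u), f(v, v).
So |H| = 6.
For each predicate symbol, the number of ground atoms is |H| raised to its arity; summing:
  q: 6^2 = 36;  r: 6^2 = 36
Total ground atoms: 36 + 36 = 72.

72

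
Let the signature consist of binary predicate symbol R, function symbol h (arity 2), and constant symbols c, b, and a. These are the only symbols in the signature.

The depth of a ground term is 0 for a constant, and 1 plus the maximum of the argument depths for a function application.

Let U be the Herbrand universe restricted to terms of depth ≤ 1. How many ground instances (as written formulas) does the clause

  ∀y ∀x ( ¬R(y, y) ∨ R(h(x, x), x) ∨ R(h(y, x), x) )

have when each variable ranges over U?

Ground terms of depth ≤ 1:
  Write N_k for the number of ground terms of depth ≤ k. A term of depth ≤ k is either a constant or a function symbol applied to arguments of depth ≤ k−1, so N_k = 3 + N_{k-1}^2.
  N_0 = 3
  N_1 = 3 + 3^2 = 12
  Explicitly: c, b, a, h(c, c), h(c, b), h(c, a), h(b, c), h(b, b), h(b, a), h(a, c), h(a, b), h(a, a).
So there are 12 ground terms available for substitution.
Each of y, x ranges independently over the available ground terms, and distinct assignments produce distinct instances.
Number of ground instances = 12^2 = 144.

144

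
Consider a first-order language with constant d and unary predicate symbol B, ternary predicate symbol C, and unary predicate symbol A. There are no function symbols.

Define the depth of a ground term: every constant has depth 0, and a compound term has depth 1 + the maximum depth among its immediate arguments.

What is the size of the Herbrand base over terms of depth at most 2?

First count ground terms of depth ≤ 2.
With no function symbols every ground term is a constant, so there is exactly 1 ground term at every depth bound.
N_0 = 1
N_1 = 1
N_2 = 1
So |H| = 1.
A ground atom is a predicate applied to a tuple of terms from H, so the count is the sum over predicates of |H|^arity:
  B: 1;  C: 1^3 = 1;  A: 1
Total ground atoms: 1 + 1 + 1 = 3.

3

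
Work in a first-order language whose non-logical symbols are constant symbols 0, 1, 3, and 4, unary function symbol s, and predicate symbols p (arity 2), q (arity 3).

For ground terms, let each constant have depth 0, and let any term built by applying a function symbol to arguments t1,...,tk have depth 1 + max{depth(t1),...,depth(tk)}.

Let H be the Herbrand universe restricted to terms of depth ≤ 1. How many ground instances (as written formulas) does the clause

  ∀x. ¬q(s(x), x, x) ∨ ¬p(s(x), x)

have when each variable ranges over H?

Ground terms of depth ≤ 1:
  Count level by level. With function symbols s/1, the terms of depth ≤ k are the 4 constants together with each function applied to depth-≤(k−1) tuples, so N_k = 4 + N_{k-1}.
  N_0 = 4
  N_1 = 4 + 4 = 8
So there are 8 ground terms available for substitution.
The body mentions the single quantified variable x; since ground terms form a free algebra, no two substitutions collapse to the same formula.
Number of ground instances = 8.

8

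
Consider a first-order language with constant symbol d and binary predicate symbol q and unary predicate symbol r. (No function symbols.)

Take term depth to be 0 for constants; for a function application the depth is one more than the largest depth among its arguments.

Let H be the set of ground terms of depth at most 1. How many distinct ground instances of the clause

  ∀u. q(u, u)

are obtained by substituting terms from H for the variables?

Ground terms of depth ≤ 1:
  With no function symbols every ground term is a constant, so there is exactly 1 ground term at every depth bound.
  N_0 = 1
  N_1 = 1
So there is exactly 1 ground term available for substitution.
There is 1 variable to instantiate (u),  occurring in at least one literal, so different choices give different ground instances.
Number of ground instances = 1.

1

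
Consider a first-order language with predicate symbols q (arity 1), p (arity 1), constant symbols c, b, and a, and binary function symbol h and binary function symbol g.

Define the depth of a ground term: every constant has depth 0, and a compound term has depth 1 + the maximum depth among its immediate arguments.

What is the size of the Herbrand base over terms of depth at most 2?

First count ground terms of depth ≤ 2.
Let N_k count ground terms of depth at most k. Each non-constant term of depth ≤ k is some function symbol applied to depth-≤(k−1) arguments, giving N_k = 3 + N_{k-1}^2 + N_{k-1}^2.
N_0 = 3
N_1 = 3 + 3^2 + 3^2 = 21
N_2 = 3 + 21^2 + 21^2 = 885
So |H| = 885.
Ground atoms are formed by filling each argument slot of a predicate with a term from H, so an r-ary predicate gives |H|^r atoms:
  q: 885;  p: 885
Total ground atoms: 885 + 885 = 1770.

1770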